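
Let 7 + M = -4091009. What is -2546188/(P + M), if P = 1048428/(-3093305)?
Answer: 1969034017835/3163690324077 ≈ 0.62239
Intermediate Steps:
M = -4091016 (M = -7 - 4091009 = -4091016)
P = -1048428/3093305 (P = 1048428*(-1/3093305) = -1048428/3093305 ≈ -0.33893)
-2546188/(P + M) = -2546188/(-1048428/3093305 - 4091016) = -2546188/(-12654761296308/3093305) = -2546188*(-3093305/12654761296308) = 1969034017835/3163690324077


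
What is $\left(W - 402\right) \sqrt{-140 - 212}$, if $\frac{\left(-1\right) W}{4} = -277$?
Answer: $2824 i \sqrt{22} \approx 13246.0 i$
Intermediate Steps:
$W = 1108$ ($W = \left(-4\right) \left(-277\right) = 1108$)
$\left(W - 402\right) \sqrt{-140 - 212} = \left(1108 - 402\right) \sqrt{-140 - 212} = \left(1108 - 402\right) \sqrt{-352} = 706 \cdot 4 i \sqrt{22} = 2824 i \sqrt{22}$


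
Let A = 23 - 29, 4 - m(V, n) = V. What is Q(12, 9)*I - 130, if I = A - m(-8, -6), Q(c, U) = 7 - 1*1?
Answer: -238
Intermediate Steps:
Q(c, U) = 6 (Q(c, U) = 7 - 1 = 6)
m(V, n) = 4 - V
A = -6
I = -18 (I = -6 - (4 - 1*(-8)) = -6 - (4 + 8) = -6 - 1*12 = -6 - 12 = -18)
Q(12, 9)*I - 130 = 6*(-18) - 130 = -108 - 130 = -238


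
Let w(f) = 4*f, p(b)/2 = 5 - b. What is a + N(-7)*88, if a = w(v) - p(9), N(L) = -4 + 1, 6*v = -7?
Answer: -782/3 ≈ -260.67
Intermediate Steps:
p(b) = 10 - 2*b (p(b) = 2*(5 - b) = 10 - 2*b)
v = -7/6 (v = (⅙)*(-7) = -7/6 ≈ -1.1667)
N(L) = -3
a = 10/3 (a = 4*(-7/6) - (10 - 2*9) = -14/3 - (10 - 18) = -14/3 - 1*(-8) = -14/3 + 8 = 10/3 ≈ 3.3333)
a + N(-7)*88 = 10/3 - 3*88 = 10/3 - 264 = -782/3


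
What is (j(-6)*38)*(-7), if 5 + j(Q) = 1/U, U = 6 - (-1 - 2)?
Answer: 11704/9 ≈ 1300.4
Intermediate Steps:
U = 9 (U = 6 - 1*(-3) = 6 + 3 = 9)
j(Q) = -44/9 (j(Q) = -5 + 1/9 = -44/9)
(j(-6)*38)*(-7) = -44/9*38*(-7) = -1672/9*(-7) = 11704/9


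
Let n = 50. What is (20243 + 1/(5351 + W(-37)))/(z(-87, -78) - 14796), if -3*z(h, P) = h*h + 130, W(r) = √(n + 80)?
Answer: -579619261604/497136923059 + √130/497136923059 ≈ -1.1659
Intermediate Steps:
W(r) = √130 (W(r) = √(50 + 80) = √130)
z(h, P) = -130/3 - h²/3 (z(h, P) = -(h*h + 130)/3 = -(h² + 130)/3 = -(130 + h²)/3 = -130/3 - h²/3)
(20243 + 1/(5351 + W(-37)))/(z(-87, -78) - 14796) = (20243 + 1/(5351 + √130))/((-130/3 - ⅓*(-87)²) - 14796) = (20243 + 1/(5351 + √130))/((-130/3 - ⅓*7569) - 14796) = (20243 + 1/(5351 + √130))/((-130/3 - 2523) - 14796) = (20243 + 1/(5351 + √130))/(-7699/3 - 14796) = (20243 + 1/(5351 + √130))/(-52087/3) = (20243 + 1/(5351 + √130))*(-3/52087) = -60729/52087 - 3/(52087*(5351 + √130))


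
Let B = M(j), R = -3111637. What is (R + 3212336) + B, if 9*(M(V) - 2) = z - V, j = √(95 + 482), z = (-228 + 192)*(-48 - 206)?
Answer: 101717 - √577/9 ≈ 1.0171e+5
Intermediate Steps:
z = 9144 (z = -36*(-254) = 9144)
j = √577 ≈ 24.021
M(V) = 1018 - V/9 (M(V) = 2 + (9144 - V)/9 = 2 + (1016 - V/9) = 1018 - V/9)
B = 1018 - √577/9 ≈ 1015.3
(R + 3212336) + B = (-3111637 + 3212336) + (1018 - √577/9) = 100699 + (1018 - √577/9) = 101717 - √577/9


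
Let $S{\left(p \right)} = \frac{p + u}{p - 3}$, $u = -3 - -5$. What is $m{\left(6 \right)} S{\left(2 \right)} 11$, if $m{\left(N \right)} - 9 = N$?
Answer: $-660$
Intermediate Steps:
$m{\left(N \right)} = 9 + N$
$u = 2$ ($u = -3 + 5 = 2$)
$S{\left(p \right)} = \frac{2 + p}{-3 + p}$ ($S{\left(p \right)} = \frac{p + 2}{p - 3} = \frac{2 + p}{-3 + p}$)
$m{\left(6 \right)} S{\left(2 \right)} 11 = \left(9 + 6\right) \frac{2 + 2}{-3 + 2} \cdot 11 = 15 \frac{1}{-1} \cdot 4 \cdot 11 = 15 \left(\left(-1\right) 4\right) 11 = 15 \left(-4\right) 11 = \left(-60\right) 11 = -660$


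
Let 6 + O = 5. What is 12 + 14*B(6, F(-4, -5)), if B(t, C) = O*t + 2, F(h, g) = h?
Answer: -44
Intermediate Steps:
O = -1 (O = -6 + 5 = -1)
B(t, C) = 2 - t (B(t, C) = -t + 2 = 2 - t)
12 + 14*B(6, F(-4, -5)) = 12 + 14*(2 - 1*6) = 12 + 14*(2 - 6) = 12 + 14*(-4) = 12 - 56 = -44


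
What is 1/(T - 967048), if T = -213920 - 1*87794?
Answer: -1/1268762 ≈ -7.8817e-7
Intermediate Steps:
T = -301714 (T = -213920 - 87794 = -301714)
1/(T - 967048) = 1/(-301714 - 967048) = 1/(-1268762) = -1/1268762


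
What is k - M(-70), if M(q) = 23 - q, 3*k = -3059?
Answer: -3338/3 ≈ -1112.7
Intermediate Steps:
k = -3059/3 (k = (⅓)*(-3059) = -3059/3 ≈ -1019.7)
k - M(-70) = -3059/3 - (23 - 1*(-70)) = -3059/3 - (23 + 70) = -3059/3 - 1*93 = -3059/3 - 93 = -3338/3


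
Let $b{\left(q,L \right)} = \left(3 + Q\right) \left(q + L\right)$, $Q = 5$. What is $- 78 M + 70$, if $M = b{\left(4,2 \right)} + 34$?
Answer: $-6326$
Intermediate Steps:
$b{\left(q,L \right)} = 8 L + 8 q$ ($b{\left(q,L \right)} = \left(3 + 5\right) \left(q + L\right) = 8 \left(L + q\right) = 8 L + 8 q$)
$M = 82$ ($M = \left(8 \cdot 2 + 8 \cdot 4\right) + 34 = \left(16 + 32\right) + 34 = 48 + 34 = 82$)
$- 78 M + 70 = \left(-78\right) 82 + 70 = -6396 + 70 = -6326$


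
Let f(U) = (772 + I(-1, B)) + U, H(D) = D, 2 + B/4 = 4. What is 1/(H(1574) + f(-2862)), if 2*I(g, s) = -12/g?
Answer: -1/510 ≈ -0.0019608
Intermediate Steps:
B = 8 (B = -8 + 4*4 = -8 + 16 = 8)
I(g, s) = -6/g (I(g, s) = (-12/g)/2 = -6/g)
f(U) = 778 + U (f(U) = (772 - 6/(-1)) + U = (772 - 6*(-1)) + U = (772 + 6) + U = 778 + U)
1/(H(1574) + f(-2862)) = 1/(1574 + (778 - 2862)) = 1/(1574 - 2084) = 1/(-510) = -1/510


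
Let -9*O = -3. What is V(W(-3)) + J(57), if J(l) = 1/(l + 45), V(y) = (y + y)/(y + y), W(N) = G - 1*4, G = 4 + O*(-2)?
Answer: 103/102 ≈ 1.0098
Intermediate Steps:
O = ⅓ (O = -⅑*(-3) = ⅓ ≈ 0.33333)
G = 10/3 (G = 4 + (⅓)*(-2) = 4 - ⅔ = 10/3 ≈ 3.3333)
W(N) = -⅔ (W(N) = 10/3 - 1*4 = 10/3 - 4 = -⅔)
V(y) = 1 (V(y) = (2*y)/((2*y)) = (2*y)*(1/(2*y)) = 1)
J(l) = 1/(45 + l)
V(W(-3)) + J(57) = 1 + 1/(45 + 57) = 1 + 1/102 = 103/102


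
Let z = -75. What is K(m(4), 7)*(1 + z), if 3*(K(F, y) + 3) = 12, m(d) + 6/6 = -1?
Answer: -74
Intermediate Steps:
m(d) = -2 (m(d) = -1 - 1 = -2)
K(F, y) = 1 (K(F, y) = -3 + (⅓)*12 = -3 + 4 = 1)
K(m(4), 7)*(1 + z) = 1*(1 - 75) = 1*(-74) = -74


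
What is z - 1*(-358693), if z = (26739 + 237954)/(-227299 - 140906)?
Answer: 44024097124/122735 ≈ 3.5869e+5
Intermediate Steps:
z = -88231/122735 (z = 264693/(-368205) = 264693*(-1/368205) = -88231/122735 ≈ -0.71887)
z - 1*(-358693) = -88231/122735 - 1*(-358693) = -88231/122735 + 358693 = 44024097124/122735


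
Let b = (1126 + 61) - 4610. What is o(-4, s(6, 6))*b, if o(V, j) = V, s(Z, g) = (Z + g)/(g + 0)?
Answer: 13692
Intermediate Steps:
s(Z, g) = (Z + g)/g
b = -3423 (b = 1187 - 4610 = -3423)
o(-4, s(6, 6))*b = -4*(-3423) = 13692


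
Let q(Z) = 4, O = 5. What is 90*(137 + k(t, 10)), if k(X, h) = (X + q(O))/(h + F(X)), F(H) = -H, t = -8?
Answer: 12310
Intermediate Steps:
k(X, h) = (4 + X)/(h - X) (k(X, h) = (X + 4)/(h - X) = (4 + X)/(h - X))
90*(137 + k(t, 10)) = 90*(137 + (4 - 8)/(10 - 1*(-8))) = 90*(137 - 4/(10 + 8)) = 90*(137 - 4/18) = 90*(137 + (1/18)*(-4)) = 90*(137 - 2/9) = 90*(1231/9) = 12310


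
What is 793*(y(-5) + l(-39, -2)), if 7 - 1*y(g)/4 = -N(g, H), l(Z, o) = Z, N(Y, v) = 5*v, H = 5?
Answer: 70577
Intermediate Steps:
y(g) = 128 (y(g) = 28 - (-4)*5*5 = 28 - (-4)*25 = 28 - 4*(-25) = 28 + 100 = 128)
793*(y(-5) + l(-39, -2)) = 793*(128 - 39) = 793*89 = 70577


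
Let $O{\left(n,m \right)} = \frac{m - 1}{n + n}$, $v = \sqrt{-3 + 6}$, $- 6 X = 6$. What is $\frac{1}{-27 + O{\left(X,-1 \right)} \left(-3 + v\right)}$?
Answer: $- \frac{10}{299} - \frac{\sqrt{3}}{897} \approx -0.035376$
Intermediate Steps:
$X = -1$ ($X = \left(- \frac{1}{6}\right) 6 = -1$)
$v = \sqrt{3} \approx 1.732$
$O{\left(n,m \right)} = \frac{-1 + m}{2 n}$
$\frac{1}{-27 + O{\left(X,-1 \right)} \left(-3 + v\right)} = \frac{1}{-27 + \frac{-1 - 1}{2 \left(-1\right)} \left(-3 + \sqrt{3}\right)} = \frac{1}{-27 + \frac{1}{2} \left(-1\right) \left(-2\right) \left(-3 + \sqrt{3}\right)} = \frac{1}{-27 + 1 \left(-3 + \sqrt{3}\right)} = \frac{1}{-27 - \left(3 - \sqrt{3}\right)} = \frac{1}{-30 + \sqrt{3}}$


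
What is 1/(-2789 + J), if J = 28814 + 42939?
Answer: 1/68964 ≈ 1.4500e-5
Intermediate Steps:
J = 71753
1/(-2789 + J) = 1/(-2789 + 71753) = 1/68964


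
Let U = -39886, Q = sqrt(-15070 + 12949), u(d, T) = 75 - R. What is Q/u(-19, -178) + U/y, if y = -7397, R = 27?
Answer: 39886/7397 + I*sqrt(2121)/48 ≈ 5.3922 + 0.95947*I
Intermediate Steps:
u(d, T) = 48 (u(d, T) = 75 - 1*27 = 75 - 27 = 48)
Q = I*sqrt(2121) (Q = sqrt(-2121) = I*sqrt(2121) ≈ 46.054*I)
Q/u(-19, -178) + U/y = (I*sqrt(2121))/48 - 39886/(-7397) = (I*sqrt(2121))*(1/48) - 39886*(-1/7397) = I*sqrt(2121)/48 + 39886/7397 = 39886/7397 + I*sqrt(2121)/48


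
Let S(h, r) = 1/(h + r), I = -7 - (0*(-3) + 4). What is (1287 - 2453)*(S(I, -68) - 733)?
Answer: 67520728/79 ≈ 8.5469e+5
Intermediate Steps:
I = -11 (I = -7 - (0 + 4) = -7 - 1*4 = -7 - 4 = -11)
(1287 - 2453)*(S(I, -68) - 733) = (1287 - 2453)*(1/(-11 - 68) - 733) = -1166*(1/(-79) - 733) = -1166*(-1/79 - 733) = -1166*(-57908/79) = 67520728/79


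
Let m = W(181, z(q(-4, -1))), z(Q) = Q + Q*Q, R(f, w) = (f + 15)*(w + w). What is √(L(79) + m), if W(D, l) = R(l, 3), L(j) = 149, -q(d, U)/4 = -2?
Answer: √671 ≈ 25.904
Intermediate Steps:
R(f, w) = 2*w*(15 + f) (R(f, w) = (15 + f)*(2*w) = 2*w*(15 + f))
q(d, U) = 8 (q(d, U) = -4*(-2) = 8)
z(Q) = Q + Q²
W(D, l) = 90 + 6*l (W(D, l) = 2*3*(15 + l) = 90 + 6*l)
m = 522 (m = 90 + 6*(8*(1 + 8)) = 90 + 6*(8*9) = 90 + 6*72 = 90 + 432 = 522)
√(L(79) + m) = √(149 + 522) = √671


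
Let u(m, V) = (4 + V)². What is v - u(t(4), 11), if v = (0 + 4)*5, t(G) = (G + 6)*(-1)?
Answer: -205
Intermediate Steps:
t(G) = -6 - G (t(G) = (6 + G)*(-1) = -6 - G)
v = 20 (v = 4*5 = 20)
v - u(t(4), 11) = 20 - (4 + 11)² = 20 - 1*15² = 20 - 1*225 = 20 - 225 = -205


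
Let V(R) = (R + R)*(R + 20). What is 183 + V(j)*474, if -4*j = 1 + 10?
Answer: -179151/4 ≈ -44788.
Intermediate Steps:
j = -11/4 (j = -(1 + 10)/4 = -¼*11 = -11/4 ≈ -2.7500)
V(R) = 2*R*(20 + R) (V(R) = (2*R)*(20 + R) = 2*R*(20 + R))
183 + V(j)*474 = 183 + (2*(-11/4)*(20 - 11/4))*474 = 183 + (2*(-11/4)*(69/4))*474 = 183 - 759/8*474 = 183 - 179883/4 = -179151/4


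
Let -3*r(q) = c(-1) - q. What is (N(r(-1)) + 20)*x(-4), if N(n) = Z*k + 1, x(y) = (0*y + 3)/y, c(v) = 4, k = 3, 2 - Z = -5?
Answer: -63/2 ≈ -31.500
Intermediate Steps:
Z = 7 (Z = 2 - 1*(-5) = 2 + 5 = 7)
x(y) = 3/y (x(y) = (0 + 3)/y = 3/y)
r(q) = -4/3 + q/3 (r(q) = -(4 - q)/3 = -4/3 + q/3)
N(n) = 22 (N(n) = 7*3 + 1 = 21 + 1 = 22)
(N(r(-1)) + 20)*x(-4) = (22 + 20)*(3/(-4)) = 42*(3*(-¼)) = 42*(-¾) = -63/2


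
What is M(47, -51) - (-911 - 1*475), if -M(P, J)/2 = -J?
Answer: 1284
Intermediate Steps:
M(P, J) = 2*J (M(P, J) = -(-2)*J = 2*J)
M(47, -51) - (-911 - 1*475) = 2*(-51) - (-911 - 1*475) = -102 - (-911 - 475) = -102 - 1*(-1386) = -102 + 1386 = 1284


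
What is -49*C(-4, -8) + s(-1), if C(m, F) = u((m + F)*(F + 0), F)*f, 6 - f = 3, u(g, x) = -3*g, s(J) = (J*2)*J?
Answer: 42338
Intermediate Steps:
s(J) = 2*J² (s(J) = (2*J)*J = 2*J²)
f = 3 (f = 6 - 1*3 = 6 - 3 = 3)
C(m, F) = -9*F*(F + m) (C(m, F) = -3*(m + F)*(F + 0)*3 = -3*(F + m)*F*3 = -3*F*(F + m)*3 = -9*F*(F + m))
-49*C(-4, -8) + s(-1) = -(-441)*(-8)*(-8 - 4) + 2*(-1)² = -(-441)*(-8)*(-12) + 2*1 = -49*(-864) + 2 = 42336 + 2 = 42338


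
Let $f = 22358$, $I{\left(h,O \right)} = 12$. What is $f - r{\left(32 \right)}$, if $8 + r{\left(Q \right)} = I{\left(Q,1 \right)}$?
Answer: $22354$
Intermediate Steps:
$r{\left(Q \right)} = 4$ ($r{\left(Q \right)} = -8 + 12 = 4$)
$f - r{\left(32 \right)} = 22358 - 4 = 22354$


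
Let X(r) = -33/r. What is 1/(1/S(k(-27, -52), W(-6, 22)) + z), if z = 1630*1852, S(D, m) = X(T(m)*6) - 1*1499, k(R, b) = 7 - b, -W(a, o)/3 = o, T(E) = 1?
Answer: 3009/9083448838 ≈ 3.3126e-7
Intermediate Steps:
W(a, o) = -3*o
S(D, m) = -3009/2 (S(D, m) = -33/(1*6) - 1*1499 = -33/6 - 1499 = -33*⅙ - 1499 = -11/2 - 1499 = -3009/2)
z = 3018760
1/(1/S(k(-27, -52), W(-6, 22)) + z) = 1/(1/(-3009/2) + 3018760) = 1/(-2/3009 + 3018760) = 1/(9083448838/3009) = 3009/9083448838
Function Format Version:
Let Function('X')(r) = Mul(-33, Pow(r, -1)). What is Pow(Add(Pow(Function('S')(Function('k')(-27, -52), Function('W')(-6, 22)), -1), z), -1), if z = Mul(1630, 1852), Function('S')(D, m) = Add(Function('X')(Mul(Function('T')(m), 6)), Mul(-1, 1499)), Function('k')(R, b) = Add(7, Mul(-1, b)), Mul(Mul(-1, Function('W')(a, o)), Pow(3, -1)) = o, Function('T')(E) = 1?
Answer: Rational(3009, 9083448838) ≈ 3.3126e-7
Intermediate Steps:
Function('W')(a, o) = Mul(-3, o)
Function('S')(D, m) = Rational(-3009, 2) (Function('S')(D, m) = Add(Mul(-33, Pow(Mul(1, 6), -1)), Mul(-1, 1499)) = Add(Mul(-33, Pow(6, -1)), -1499) = Add(Mul(-33, Rational(1, 6)), -1499) = Add(Rational(-11, 2), -1499) = Rational(-3009, 2))
z = 3018760
Pow(Add(Pow(Function('S')(Function('k')(-27, -52), Function('W')(-6, 22)), -1), z), -1) = Pow(Add(Pow(Rational(-3009, 2), -1), 3018760), -1) = Pow(Add(Rational(-2, 3009), 3018760), -1) = Pow(Rational(9083448838, 3009), -1) = Rational(3009, 9083448838)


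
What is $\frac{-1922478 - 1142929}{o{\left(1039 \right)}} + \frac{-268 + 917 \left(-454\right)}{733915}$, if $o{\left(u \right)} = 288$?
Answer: $- \frac{2249868155173}{211367520} \approx -10644.0$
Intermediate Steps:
$\frac{-1922478 - 1142929}{o{\left(1039 \right)}} + \frac{-268 + 917 \left(-454\right)}{733915} = \frac{-1922478 - 1142929}{288} + \frac{-268 + 917 \left(-454\right)}{733915} = \left(-3065407\right) \frac{1}{288} + \left(-268 - 416318\right) \frac{1}{733915} = - \frac{3065407}{288} - \frac{416586}{733915} = - \frac{2249868155173}{211367520}$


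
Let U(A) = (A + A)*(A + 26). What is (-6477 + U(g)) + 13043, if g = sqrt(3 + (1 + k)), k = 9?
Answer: 6592 + 52*sqrt(13) ≈ 6779.5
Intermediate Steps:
g = sqrt(13) (g = sqrt(3 + (1 + 9)) = sqrt(3 + 10) = sqrt(13) ≈ 3.6056)
U(A) = 2*A*(26 + A) (U(A) = (2*A)*(26 + A) = 2*A*(26 + A))
(-6477 + U(g)) + 13043 = (-6477 + 2*sqrt(13)*(26 + sqrt(13))) + 13043 = 6566 + 2*sqrt(13)*(26 + sqrt(13))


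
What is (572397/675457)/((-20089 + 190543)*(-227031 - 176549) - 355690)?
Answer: -81771/6638022886924510 ≈ -1.2319e-11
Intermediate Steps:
(572397/675457)/((-20089 + 190543)*(-227031 - 176549) - 355690) = (572397*(1/675457))/(170454*(-403580) - 355690) = 572397/(675457*(-68791825320 - 355690)) = (572397/675457)/(-68792181010) = (572397/675457)*(-1/68792181010) = -81771/6638022886924510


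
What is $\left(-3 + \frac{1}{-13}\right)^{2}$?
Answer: $\frac{1600}{169} \approx 9.4675$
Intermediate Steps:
$\left(-3 + \frac{1}{-13}\right)^{2} = \left(-3 - \frac{1}{13}\right)^{2} = \left(- \frac{40}{13}\right)^{2} = \frac{1600}{169}$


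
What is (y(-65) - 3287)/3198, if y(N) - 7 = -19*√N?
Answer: -40/39 - 19*I*√65/3198 ≈ -1.0256 - 0.0479*I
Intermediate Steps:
y(N) = 7 - 19*√N
(y(-65) - 3287)/3198 = ((7 - 19*I*√65) - 3287)/3198 = ((7 - 19*I*√65) - 3287)*(1/3198) = (-3280 - 19*I*√65)*(1/3198) = -40/39 - 19*I*√65/3198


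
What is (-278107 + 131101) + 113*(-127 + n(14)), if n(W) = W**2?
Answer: -139209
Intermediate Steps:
(-278107 + 131101) + 113*(-127 + n(14)) = (-278107 + 131101) + 113*(-127 + 14**2) = -147006 + 113*(-127 + 196) = -147006 + 113*69 = -147006 + 7797 = -139209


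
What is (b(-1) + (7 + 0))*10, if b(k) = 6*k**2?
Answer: 130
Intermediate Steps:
(b(-1) + (7 + 0))*10 = (6*(-1)**2 + (7 + 0))*10 = (6*1 + 7)*10 = (6 + 7)*10 = 13*10 = 130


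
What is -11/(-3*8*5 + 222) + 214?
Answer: 21817/102 ≈ 213.89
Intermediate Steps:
-11/(-3*8*5 + 222) + 214 = -11/(-24*5 + 222) + 214 = -11/(-120 + 222) + 214 = -11/102 + 214 = 21817/102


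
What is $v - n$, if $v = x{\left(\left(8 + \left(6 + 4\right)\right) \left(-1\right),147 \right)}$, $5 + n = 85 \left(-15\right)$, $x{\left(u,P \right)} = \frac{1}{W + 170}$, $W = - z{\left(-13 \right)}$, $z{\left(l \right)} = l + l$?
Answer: $\frac{250881}{196} \approx 1280.0$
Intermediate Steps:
$z{\left(l \right)} = 2 l$
$W = 26$ ($W = - 2 \left(-13\right) = \left(-1\right) \left(-26\right) = 26$)
$x{\left(u,P \right)} = \frac{1}{196}$ ($x{\left(u,P \right)} = \frac{1}{26 + 170} = \frac{1}{196}$)
$n = -1280$ ($n = -5 + 85 \left(-15\right) = -5 - 1275 = -1280$)
$v = \frac{1}{196} \approx 0.005102$
$v - n = \frac{1}{196} - -1280 = \frac{1}{196} + 1280 = \frac{250881}{196}$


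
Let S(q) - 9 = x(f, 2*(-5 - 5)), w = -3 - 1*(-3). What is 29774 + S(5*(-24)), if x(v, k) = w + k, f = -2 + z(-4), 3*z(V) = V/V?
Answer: 29763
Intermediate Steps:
z(V) = ⅓ (z(V) = (V/V)/3 = (⅓)*1 = ⅓)
w = 0 (w = -3 + 3 = 0)
f = -5/3 (f = -2 + ⅓ = -5/3 ≈ -1.6667)
x(v, k) = k (x(v, k) = 0 + k = k)
S(q) = -11 (S(q) = 9 + 2*(-5 - 5) = 9 + 2*(-10) = 9 - 20 = -11)
29774 + S(5*(-24)) = 29774 - 11 = 29763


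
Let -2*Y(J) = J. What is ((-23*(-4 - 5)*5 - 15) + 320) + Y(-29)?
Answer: 2709/2 ≈ 1354.5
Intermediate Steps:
Y(J) = -J/2
((-23*(-4 - 5)*5 - 15) + 320) + Y(-29) = ((-23*(-4 - 5)*5 - 15) + 320) - ½*(-29) = ((-(-207)*5 - 15) + 320) + 29/2 = ((-23*(-45) - 15) + 320) + 29/2 = ((1035 - 15) + 320) + 29/2 = (1020 + 320) + 29/2 = 1340 + 29/2 = 2709/2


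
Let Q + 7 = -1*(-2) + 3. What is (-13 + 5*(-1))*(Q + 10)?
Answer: -144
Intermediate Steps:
Q = -2 (Q = -7 + (-1*(-2) + 3) = -7 + (2 + 3) = -7 + 5 = -2)
(-13 + 5*(-1))*(Q + 10) = (-13 + 5*(-1))*(-2 + 10) = (-13 - 5)*8 = -18*8 = -144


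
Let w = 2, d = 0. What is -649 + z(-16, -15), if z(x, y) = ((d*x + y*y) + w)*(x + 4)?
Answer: -3373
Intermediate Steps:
z(x, y) = (2 + y**2)*(4 + x) (z(x, y) = ((0*x + y*y) + 2)*(x + 4) = ((0 + y**2) + 2)*(4 + x) = (y**2 + 2)*(4 + x) = (2 + y**2)*(4 + x))
-649 + z(-16, -15) = -649 + (8 + 2*(-16) + 4*(-15)**2 - 16*(-15)**2) = -649 + (8 - 32 + 4*225 - 16*225) = -649 + (8 - 32 + 900 - 3600) = -649 - 2724 = -3373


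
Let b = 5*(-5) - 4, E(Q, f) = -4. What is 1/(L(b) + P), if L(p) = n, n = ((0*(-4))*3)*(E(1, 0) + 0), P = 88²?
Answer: 1/7744 ≈ 0.00012913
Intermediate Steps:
P = 7744
b = -29 (b = -25 - 4 = -29)
n = 0 (n = ((0*(-4))*3)*(-4 + 0) = (0*3)*(-4) = 0*(-4) = 0)
L(p) = 0
1/(L(b) + P) = 1/(0 + 7744) = 1/7744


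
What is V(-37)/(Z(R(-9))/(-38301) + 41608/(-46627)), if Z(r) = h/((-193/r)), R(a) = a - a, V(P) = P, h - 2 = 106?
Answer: 246457/5944 ≈ 41.463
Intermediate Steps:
h = 108 (h = 2 + 106 = 108)
R(a) = 0
Z(r) = -108*r/193 (Z(r) = 108/((-193/r)) = 108*(-r/193) = -108*r/193)
V(-37)/(Z(R(-9))/(-38301) + 41608/(-46627)) = -37/(-108/193*0/(-38301) + 41608/(-46627)) = -37/(0*(-1/38301) + 41608*(-1/46627)) = -37/(0 - 5944/6661) = -37/(-5944/6661) = -37*(-6661/5944) = 246457/5944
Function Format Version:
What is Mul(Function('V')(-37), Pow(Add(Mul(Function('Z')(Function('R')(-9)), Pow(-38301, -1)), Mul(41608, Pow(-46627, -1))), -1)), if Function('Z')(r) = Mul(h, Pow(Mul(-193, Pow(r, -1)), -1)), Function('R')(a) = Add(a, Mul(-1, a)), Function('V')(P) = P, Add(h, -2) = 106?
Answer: Rational(246457, 5944) ≈ 41.463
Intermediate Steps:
h = 108 (h = Add(2, 106) = 108)
Function('R')(a) = 0
Function('Z')(r) = Mul(Rational(-108, 193), r) (Function('Z')(r) = Mul(108, Pow(Mul(-193, Pow(r, -1)), -1)) = Mul(108, Mul(Rational(-1, 193), r)) = Mul(Rational(-108, 193), r))
Mul(Function('V')(-37), Pow(Add(Mul(Function('Z')(Function('R')(-9)), Pow(-38301, -1)), Mul(41608, Pow(-46627, -1))), -1)) = Mul(-37, Pow(Add(Mul(Mul(Rational(-108, 193), 0), Pow(-38301, -1)), Mul(41608, Pow(-46627, -1))), -1)) = Mul(-37, Pow(Add(Mul(0, Rational(-1, 38301)), Mul(41608, Rational(-1, 46627))), -1)) = Mul(-37, Pow(Add(0, Rational(-5944, 6661)), -1)) = Mul(-37, Pow(Rational(-5944, 6661), -1)) = Mul(-37, Rational(-6661, 5944)) = Rational(246457, 5944)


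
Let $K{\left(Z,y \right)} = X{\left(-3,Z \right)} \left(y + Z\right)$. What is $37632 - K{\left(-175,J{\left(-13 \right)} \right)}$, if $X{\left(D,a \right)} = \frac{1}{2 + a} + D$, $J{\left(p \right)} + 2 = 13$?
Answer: $\frac{6425056}{173} \approx 37139.0$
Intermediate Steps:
$J{\left(p \right)} = 11$ ($J{\left(p \right)} = -2 + 13 = 11$)
$X{\left(D,a \right)} = D + \frac{1}{2 + a}$
$K{\left(Z,y \right)} = \frac{\left(-5 - 3 Z\right) \left(Z + y\right)}{2 + Z}$ ($K{\left(Z,y \right)} = \frac{1 + 2 \left(-3\right) - 3 Z}{2 + Z} \left(y + Z\right) = \frac{1 - 6 - 3 Z}{2 + Z} \left(Z + y\right) = \frac{-5 - 3 Z}{2 + Z} \left(Z + y\right) = \frac{\left(-5 - 3 Z\right) \left(Z + y\right)}{2 + Z}$)
$37632 - K{\left(-175,J{\left(-13 \right)} \right)} = 37632 - - \frac{\left(5 + 3 \left(-175\right)\right) \left(-175 + 11\right)}{2 - 175} = 37632 - \left(-1\right) \frac{1}{-173} \left(5 - 525\right) \left(-164\right) = 37632 - \left(-1\right) \left(- \frac{1}{173}\right) \left(-520\right) \left(-164\right) = 37632 - \frac{85280}{173} = \frac{6425056}{173}$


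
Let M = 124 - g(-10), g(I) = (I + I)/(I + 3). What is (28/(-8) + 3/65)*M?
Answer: -190376/455 ≈ -418.41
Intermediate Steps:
g(I) = 2*I/(3 + I) (g(I) = (2*I)/(3 + I) = 2*I/(3 + I))
M = 848/7 (M = 124 - 2*(-10)/(3 - 10) = 124 - 2*(-10)/(-7) = 124 - 2*(-10)*(-1)/7 = 124 - 1*20/7 = 124 - 20/7 = 848/7 ≈ 121.14)
(28/(-8) + 3/65)*M = (28/(-8) + 3/65)*(848/7) = (28*(-⅛) + 3*(1/65))*(848/7) = (-7/2 + 3/65)*(848/7) = -449/130*848/7 = -190376/455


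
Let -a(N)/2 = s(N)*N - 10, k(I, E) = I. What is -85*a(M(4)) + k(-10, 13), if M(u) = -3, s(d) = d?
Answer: -180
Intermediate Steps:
a(N) = 20 - 2*N² (a(N) = -2*(N*N - 10) = -2*(N² - 10) = -2*(-10 + N²) = 20 - 2*N²)
-85*a(M(4)) + k(-10, 13) = -85*(20 - 2*(-3)²) - 10 = -85*(20 - 2*9) - 10 = -85*(20 - 18) - 10 = -85*2 - 10 = -170 - 10 = -180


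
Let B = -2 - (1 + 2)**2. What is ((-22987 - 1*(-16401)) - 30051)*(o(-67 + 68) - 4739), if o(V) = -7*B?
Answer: 170801694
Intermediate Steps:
B = -11 (B = -2 - 1*3**2 = -2 - 1*9 = -2 - 9 = -11)
o(V) = 77 (o(V) = -7*(-11) = 77)
((-22987 - 1*(-16401)) - 30051)*(o(-67 + 68) - 4739) = ((-22987 - 1*(-16401)) - 30051)*(77 - 4739) = ((-22987 + 16401) - 30051)*(-4662) = (-6586 - 30051)*(-4662) = -36637*(-4662) = 170801694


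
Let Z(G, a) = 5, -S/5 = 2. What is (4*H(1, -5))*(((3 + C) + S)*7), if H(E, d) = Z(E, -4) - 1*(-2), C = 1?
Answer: -1176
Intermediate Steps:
S = -10 (S = -5*2 = -10)
H(E, d) = 7 (H(E, d) = 5 - 1*(-2) = 5 + 2 = 7)
(4*H(1, -5))*(((3 + C) + S)*7) = (4*7)*(((3 + 1) - 10)*7) = 28*((4 - 10)*7) = 28*(-6*7) = 28*(-42) = -1176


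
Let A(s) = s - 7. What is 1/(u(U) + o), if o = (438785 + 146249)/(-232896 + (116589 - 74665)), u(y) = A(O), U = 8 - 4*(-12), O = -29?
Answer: -95486/3730013 ≈ -0.025599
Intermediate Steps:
A(s) = -7 + s
U = 56 (U = 8 + 48 = 56)
u(y) = -36 (u(y) = -7 - 29 = -36)
o = -292517/95486 (o = 585034/(-232896 + 41924) = 585034/(-190972) = 585034*(-1/190972) = -292517/95486 ≈ -3.0635)
1/(u(U) + o) = 1/(-36 - 292517/95486) = 1/(-3730013/95486) = -95486/3730013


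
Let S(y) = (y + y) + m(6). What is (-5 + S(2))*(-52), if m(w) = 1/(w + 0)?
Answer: 130/3 ≈ 43.333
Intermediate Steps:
m(w) = 1/w
S(y) = 1/6 + 2*y (S(y) = (y + y) + 1/6 = 2*y + 1/6 = 1/6 + 2*y)
(-5 + S(2))*(-52) = (-5 + (1/6 + 2*2))*(-52) = (-5 + (1/6 + 4))*(-52) = (-5 + 25/6)*(-52) = -5/6*(-52) = 130/3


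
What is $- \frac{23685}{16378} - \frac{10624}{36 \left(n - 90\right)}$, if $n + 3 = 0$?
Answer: $\frac{23675623}{13708386} \approx 1.7271$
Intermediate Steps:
$n = -3$ ($n = -3 + 0 = -3$)
$- \frac{23685}{16378} - \frac{10624}{36 \left(n - 90\right)} = - \frac{23685}{16378} - \frac{10624}{36 \left(-3 - 90\right)} = \left(-23685\right) \frac{1}{16378} - \frac{10624}{36 \left(-93\right)} = - \frac{23685}{16378} - \frac{10624}{-3348} = - \frac{23685}{16378} - - \frac{2656}{837} = - \frac{23685}{16378} + \frac{2656}{837} = \frac{23675623}{13708386}$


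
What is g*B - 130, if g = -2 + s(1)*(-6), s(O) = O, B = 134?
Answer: -1202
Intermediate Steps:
g = -8 (g = -2 + 1*(-6) = -2 - 6 = -8)
g*B - 130 = -8*134 - 130 = -1072 - 130 = -1202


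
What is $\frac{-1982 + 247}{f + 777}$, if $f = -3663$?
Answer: $\frac{1735}{2886} \approx 0.60118$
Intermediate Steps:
$\frac{-1982 + 247}{f + 777} = \frac{-1982 + 247}{-3663 + 777} = - \frac{1735}{-2886} = \left(-1735\right) \left(- \frac{1}{2886}\right) = \frac{1735}{2886}$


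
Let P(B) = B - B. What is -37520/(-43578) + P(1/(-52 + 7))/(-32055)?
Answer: 18760/21789 ≈ 0.86098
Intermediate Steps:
P(B) = 0
-37520/(-43578) + P(1/(-52 + 7))/(-32055) = -37520/(-43578) + 0/(-32055) = -37520*(-1/43578) + 0*(-1/32055) = 18760/21789 + 0 = 18760/21789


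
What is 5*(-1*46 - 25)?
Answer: -355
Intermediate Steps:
5*(-1*46 - 25) = 5*(-46 - 25) = 5*(-71) = -355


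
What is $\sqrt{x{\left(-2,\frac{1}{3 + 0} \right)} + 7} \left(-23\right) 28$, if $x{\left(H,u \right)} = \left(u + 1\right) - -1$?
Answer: $- \frac{1288 \sqrt{21}}{3} \approx -1967.5$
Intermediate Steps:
$x{\left(H,u \right)} = 2 + u$ ($x{\left(H,u \right)} = \left(1 + u\right) + 1 = 2 + u$)
$\sqrt{x{\left(-2,\frac{1}{3 + 0} \right)} + 7} \left(-23\right) 28 = \sqrt{\left(2 + \frac{1}{3 + 0}\right) + 7} \left(-23\right) 28 = \sqrt{\left(2 + \frac{1}{3}\right) + 7} \left(-23\right) 28 = \sqrt{\frac{7}{3} + 7} \left(-23\right) 28 = \sqrt{\frac{28}{3}} \left(-23\right) 28 = \frac{2 \sqrt{21}}{3} \left(-23\right) 28 = - \frac{46 \sqrt{21}}{3} \cdot 28 = - \frac{1288 \sqrt{21}}{3}$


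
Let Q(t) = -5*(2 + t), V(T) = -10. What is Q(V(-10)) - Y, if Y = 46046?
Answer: -46006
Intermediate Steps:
Q(t) = -10 - 5*t
Q(V(-10)) - Y = (-10 - 5*(-10)) - 1*46046 = (-10 + 50) - 46046 = 40 - 46046 = -46006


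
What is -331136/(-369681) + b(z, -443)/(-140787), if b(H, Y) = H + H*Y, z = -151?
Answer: 562728070/1334519973 ≈ 0.42167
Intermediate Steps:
-331136/(-369681) + b(z, -443)/(-140787) = -331136/(-369681) - 151*(1 - 443)/(-140787) = -331136*(-1/369681) - 151*(-442)*(-1/140787) = 25472/28437 + 66742*(-1/140787) = 25472/28437 - 66742/140787 = 562728070/1334519973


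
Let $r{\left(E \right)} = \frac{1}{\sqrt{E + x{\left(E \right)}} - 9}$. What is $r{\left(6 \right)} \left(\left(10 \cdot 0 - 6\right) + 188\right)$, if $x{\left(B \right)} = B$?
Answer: $- \frac{546}{23} - \frac{364 \sqrt{3}}{69} \approx -32.876$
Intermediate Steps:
$r{\left(E \right)} = \frac{1}{-9 + \sqrt{2} \sqrt{E}}$ ($r{\left(E \right)} = \frac{1}{\sqrt{E + E} - 9} = \frac{1}{\sqrt{2 E} - 9} = \frac{1}{\sqrt{2} \sqrt{E} - 9} = \frac{1}{-9 + \sqrt{2} \sqrt{E}}$)
$r{\left(6 \right)} \left(\left(10 \cdot 0 - 6\right) + 188\right) = \frac{\left(10 \cdot 0 - 6\right) + 188}{-9 + \sqrt{2} \sqrt{6}} = \frac{\left(0 - 6\right) + 188}{-9 + 2 \sqrt{3}} = \frac{-6 + 188}{-9 + 2 \sqrt{3}} = \frac{1}{-9 + 2 \sqrt{3}} \cdot 182 = \frac{182}{-9 + 2 \sqrt{3}}$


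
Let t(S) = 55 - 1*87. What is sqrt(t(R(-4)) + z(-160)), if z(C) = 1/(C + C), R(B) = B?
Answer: 7*I*sqrt(1045)/40 ≈ 5.6571*I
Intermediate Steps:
t(S) = -32 (t(S) = 55 - 87 = -32)
z(C) = 1/(2*C)
sqrt(t(R(-4)) + z(-160)) = sqrt(-32 + (1/2)/(-160)) = sqrt(-32 + (1/2)*(-1/160)) = sqrt(-32 - 1/320) = sqrt(-10241/320) = 7*I*sqrt(1045)/40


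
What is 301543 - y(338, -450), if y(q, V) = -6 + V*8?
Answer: 305149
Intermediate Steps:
y(q, V) = -6 + 8*V
301543 - y(338, -450) = 301543 - (-6 + 8*(-450)) = 301543 - (-6 - 3600) = 301543 - 1*(-3606) = 301543 + 3606 = 305149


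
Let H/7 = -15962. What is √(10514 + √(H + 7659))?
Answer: √(10514 + 5*I*√4163) ≈ 102.55 + 1.573*I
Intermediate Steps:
H = -111734 (H = 7*(-15962) = -111734)
√(10514 + √(H + 7659)) = √(10514 + √(-111734 + 7659)) = √(10514 + √(-104075)) = √(10514 + 5*I*√4163)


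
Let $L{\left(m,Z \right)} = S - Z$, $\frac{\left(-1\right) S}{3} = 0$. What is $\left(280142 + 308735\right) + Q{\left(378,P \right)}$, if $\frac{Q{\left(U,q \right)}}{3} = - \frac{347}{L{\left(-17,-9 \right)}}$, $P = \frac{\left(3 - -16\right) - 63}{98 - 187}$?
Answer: $\frac{1766284}{3} \approx 5.8876 \cdot 10^{5}$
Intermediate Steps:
$S = 0$ ($S = \left(-3\right) 0 = 0$)
$L{\left(m,Z \right)} = - Z$ ($L{\left(m,Z \right)} = 0 - Z = - Z$)
$P = \frac{44}{89}$ ($P = \frac{\left(3 + 16\right) - 63}{-89} = \left(19 - 63\right) \left(- \frac{1}{89}\right) = \left(-44\right) \left(- \frac{1}{89}\right) = \frac{44}{89} \approx 0.49438$)
$Q{\left(U,q \right)} = - \frac{347}{3}$ ($Q{\left(U,q \right)} = 3 \left(- \frac{347}{\left(-1\right) \left(-9\right)}\right) = 3 \left(- \frac{347}{9}\right) = - \frac{347}{3}$)
$\left(280142 + 308735\right) + Q{\left(378,P \right)} = \left(280142 + 308735\right) - \frac{347}{3} = 588877 - \frac{347}{3} = \frac{1766284}{3}$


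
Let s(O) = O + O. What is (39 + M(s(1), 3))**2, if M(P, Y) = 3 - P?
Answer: 1600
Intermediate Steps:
s(O) = 2*O
(39 + M(s(1), 3))**2 = (39 + (3 - 2))**2 = (39 + 1)**2 = 40**2 = 1600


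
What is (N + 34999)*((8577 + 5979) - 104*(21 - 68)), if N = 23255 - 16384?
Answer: 814120280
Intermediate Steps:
N = 6871
(N + 34999)*((8577 + 5979) - 104*(21 - 68)) = (6871 + 34999)*((8577 + 5979) - 104*(21 - 68)) = 41870*(14556 - 104*(-47)) = 41870*(14556 + 4888) = 41870*19444 = 814120280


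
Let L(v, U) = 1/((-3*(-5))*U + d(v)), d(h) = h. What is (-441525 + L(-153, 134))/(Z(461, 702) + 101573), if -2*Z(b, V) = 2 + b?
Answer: -126140296/28952487 ≈ -4.3568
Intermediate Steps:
Z(b, V) = -1 - b/2 (Z(b, V) = -(2 + b)/2 = -1 - b/2)
L(v, U) = 1/(v + 15*U) (L(v, U) = 1/((-3*(-5))*U + v) = 1/(15*U + v) = 1/(v + 15*U))
(-441525 + L(-153, 134))/(Z(461, 702) + 101573) = (-441525 + 1/(-153 + 15*134))/((-1 - ½*461) + 101573) = (-441525 + 1/(-153 + 2010))/((-1 - 461/2) + 101573) = (-441525 + 1/1857)/(-463/2 + 101573) = (-441525 + 1/1857)/(202683/2) = -819911924/1857*2/202683 = -126140296/28952487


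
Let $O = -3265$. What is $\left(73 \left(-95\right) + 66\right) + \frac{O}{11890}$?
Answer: $- \frac{16335135}{2378} \approx -6869.3$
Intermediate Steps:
$\left(73 \left(-95\right) + 66\right) + \frac{O}{11890} = \left(73 \left(-95\right) + 66\right) - \frac{3265}{11890} = \left(-6935 + 66\right) - \frac{653}{2378} = -6869 - \frac{653}{2378} = - \frac{16335135}{2378}$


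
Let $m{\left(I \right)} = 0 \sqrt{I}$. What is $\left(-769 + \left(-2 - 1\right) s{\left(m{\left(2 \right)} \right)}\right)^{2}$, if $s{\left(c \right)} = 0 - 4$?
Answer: $573049$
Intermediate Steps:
$m{\left(I \right)} = 0$
$s{\left(c \right)} = -4$
$\left(-769 + \left(-2 - 1\right) s{\left(m{\left(2 \right)} \right)}\right)^{2} = \left(-769 + \left(-2 - 1\right) \left(-4\right)\right)^{2} = \left(-769 - -12\right)^{2} = \left(-769 + 12\right)^{2} = \left(-757\right)^{2} = 573049$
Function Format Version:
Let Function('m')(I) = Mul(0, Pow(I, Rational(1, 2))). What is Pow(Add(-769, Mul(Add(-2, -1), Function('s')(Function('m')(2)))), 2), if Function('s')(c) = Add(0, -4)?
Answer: 573049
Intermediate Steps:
Function('m')(I) = 0
Function('s')(c) = -4
Pow(Add(-769, Mul(Add(-2, -1), Function('s')(Function('m')(2)))), 2) = Pow(Add(-769, Mul(Add(-2, -1), -4)), 2) = Pow(Add(-769, Mul(-3, -4)), 2) = Pow(Add(-769, 12), 2) = Pow(-757, 2) = 573049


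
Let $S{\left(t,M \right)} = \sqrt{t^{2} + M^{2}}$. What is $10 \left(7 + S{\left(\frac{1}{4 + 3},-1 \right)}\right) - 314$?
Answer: $-244 + \frac{50 \sqrt{2}}{7} \approx -233.9$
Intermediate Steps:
$S{\left(t,M \right)} = \sqrt{M^{2} + t^{2}}$
$10 \left(7 + S{\left(\frac{1}{4 + 3},-1 \right)}\right) - 314 = 10 \left(7 + \sqrt{\left(-1\right)^{2} + \left(\frac{1}{4 + 3}\right)^{2}}\right) - 314 = 10 \left(7 + \sqrt{1 + \left(\frac{1}{7}\right)^{2}}\right) - 314 = 10 \left(7 + \sqrt{1 + \frac{1}{49}}\right) - 314 = 10 \left(7 + \sqrt{\frac{50}{49}}\right) - 314 = 10 \left(7 + \frac{5 \sqrt{2}}{7}\right) - 314 = \left(70 + \frac{50 \sqrt{2}}{7}\right) - 314 = -244 + \frac{50 \sqrt{2}}{7}$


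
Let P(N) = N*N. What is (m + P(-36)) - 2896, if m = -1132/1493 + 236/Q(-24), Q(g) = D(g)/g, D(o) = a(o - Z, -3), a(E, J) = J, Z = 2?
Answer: 428852/1493 ≈ 287.24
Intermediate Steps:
D(o) = -3
P(N) = N**2
Q(g) = -3/g
m = 2817652/1493 (m = -1132/1493 + 236/((-3/(-24))) = -1132*1/1493 + 236/((-3*(-1/24))) = -1132/1493 + 236/(1/8) = -1132/1493 + 236*8 = -1132/1493 + 1888 = 2817652/1493 ≈ 1887.2)
(m + P(-36)) - 2896 = (2817652/1493 + (-36)**2) - 2896 = (2817652/1493 + 1296) - 2896 = 4752580/1493 - 2896 = 428852/1493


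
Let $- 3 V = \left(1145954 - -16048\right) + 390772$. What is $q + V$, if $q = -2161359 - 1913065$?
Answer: $- \frac{13776046}{3} \approx -4.592 \cdot 10^{6}$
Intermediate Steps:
$q = -4074424$
$V = - \frac{1552774}{3}$ ($V = - \frac{\left(1145954 - -16048\right) + 390772}{3} = - \frac{\left(1145954 + \left(-254702 + 270750\right)\right) + 390772}{3} = - \frac{\left(1145954 + 16048\right) + 390772}{3} = - \frac{1162002 + 390772}{3} = \left(- \frac{1}{3}\right) 1552774 = - \frac{1552774}{3} \approx -5.1759 \cdot 10^{5}$)
$q + V = -4074424 - \frac{1552774}{3} = - \frac{13776046}{3}$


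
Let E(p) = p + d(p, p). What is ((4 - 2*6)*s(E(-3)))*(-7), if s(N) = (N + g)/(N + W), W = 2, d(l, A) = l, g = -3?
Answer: 126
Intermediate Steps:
E(p) = 2*p (E(p) = p + p = 2*p)
s(N) = (-3 + N)/(2 + N) (s(N) = (N - 3)/(N + 2) = (-3 + N)/(2 + N))
((4 - 2*6)*s(E(-3)))*(-7) = ((4 - 2*6)*((-3 + 2*(-3))/(2 + 2*(-3))))*(-7) = ((4 - 12)*((-3 - 6)/(2 - 6)))*(-7) = -8*(-9)/(-4)*(-7) = -(-2)*(-9)*(-7) = -8*9/4*(-7) = -18*(-7) = 126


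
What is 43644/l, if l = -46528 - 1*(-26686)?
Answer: -7274/3307 ≈ -2.1996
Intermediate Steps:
l = -19842 (l = -46528 + 26686 = -19842)
43644/l = 43644/(-19842) = 43644*(-1/19842) = -7274/3307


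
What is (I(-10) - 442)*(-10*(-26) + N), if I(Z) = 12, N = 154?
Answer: -178020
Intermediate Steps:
(I(-10) - 442)*(-10*(-26) + N) = (12 - 442)*(-10*(-26) + 154) = -430*(260 + 154) = -430*414 = -178020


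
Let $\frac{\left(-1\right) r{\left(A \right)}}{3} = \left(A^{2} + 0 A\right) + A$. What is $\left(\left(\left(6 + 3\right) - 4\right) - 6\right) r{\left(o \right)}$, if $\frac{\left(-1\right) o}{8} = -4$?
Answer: $3168$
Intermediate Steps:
$o = 32$ ($o = \left(-8\right) \left(-4\right) = 32$)
$r{\left(A \right)} = - 3 A - 3 A^{2}$ ($r{\left(A \right)} = - 3 \left(\left(A^{2} + 0 A\right) + A\right) = - 3 \left(\left(A^{2} + 0\right) + A\right) = - 3 \left(A^{2} + A\right) = - 3 \left(A + A^{2}\right) = - 3 A - 3 A^{2}$)
$\left(\left(\left(6 + 3\right) - 4\right) - 6\right) r{\left(o \right)} = \left(\left(\left(6 + 3\right) - 4\right) - 6\right) \left(\left(-3\right) 32 \left(1 + 32\right)\right) = \left(\left(9 - 4\right) - 6\right) \left(\left(-3\right) 32 \cdot 33\right) = \left(5 - 6\right) \left(-3168\right) = \left(-1\right) \left(-3168\right) = 3168$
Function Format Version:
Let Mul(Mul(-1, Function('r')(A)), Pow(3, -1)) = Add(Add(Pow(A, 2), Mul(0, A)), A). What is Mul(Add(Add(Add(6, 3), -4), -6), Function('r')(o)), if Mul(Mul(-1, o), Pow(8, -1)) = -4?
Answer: 3168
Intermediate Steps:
o = 32 (o = Mul(-8, -4) = 32)
Function('r')(A) = Add(Mul(-3, A), Mul(-3, Pow(A, 2))) (Function('r')(A) = Mul(-3, Add(Add(Pow(A, 2), Mul(0, A)), A)) = Mul(-3, Add(Add(Pow(A, 2), 0), A)) = Mul(-3, Add(Pow(A, 2), A)) = Mul(-3, Add(A, Pow(A, 2))) = Add(Mul(-3, A), Mul(-3, Pow(A, 2))))
Mul(Add(Add(Add(6, 3), -4), -6), Function('r')(o)) = Mul(Add(Add(Add(6, 3), -4), -6), Mul(-3, 32, Add(1, 32))) = Mul(Add(Add(9, -4), -6), Mul(-3, 32, 33)) = Mul(Add(5, -6), -3168) = Mul(-1, -3168) = 3168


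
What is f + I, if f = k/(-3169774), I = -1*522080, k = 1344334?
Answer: -827438477127/1584887 ≈ -5.2208e+5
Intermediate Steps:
I = -522080
f = -672167/1584887 (f = 1344334/(-3169774) = 1344334*(-1/3169774) = -672167/1584887 ≈ -0.42411)
f + I = -672167/1584887 - 522080 = -827438477127/1584887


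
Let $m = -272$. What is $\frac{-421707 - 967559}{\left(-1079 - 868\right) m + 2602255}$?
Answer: $- \frac{1389266}{3131839} \approx -0.44359$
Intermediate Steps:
$\frac{-421707 - 967559}{\left(-1079 - 868\right) m + 2602255} = \frac{-421707 - 967559}{\left(-1079 - 868\right) \left(-272\right) + 2602255} = - \frac{1389266}{\left(-1947\right) \left(-272\right) + 2602255} = - \frac{1389266}{529584 + 2602255} = - \frac{1389266}{3131839}$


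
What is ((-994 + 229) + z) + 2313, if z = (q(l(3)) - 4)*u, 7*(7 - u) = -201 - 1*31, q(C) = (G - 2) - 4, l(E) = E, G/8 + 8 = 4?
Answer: -138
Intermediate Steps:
G = -32 (G = -64 + 8*4 = -64 + 32 = -32)
q(C) = -38 (q(C) = (-32 - 2) - 4 = -34 - 4 = -38)
u = 281/7 (u = 7 - (-201 - 1*31)/7 = 7 - (-201 - 31)/7 = 7 - 1/7*(-232) = 7 + 232/7 = 281/7 ≈ 40.143)
z = -1686 (z = (-38 - 4)*(281/7) = -42*281/7 = -1686)
((-994 + 229) + z) + 2313 = ((-994 + 229) - 1686) + 2313 = (-765 - 1686) + 2313 = -2451 + 2313 = -138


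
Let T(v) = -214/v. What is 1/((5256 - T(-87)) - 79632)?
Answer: -87/6470926 ≈ -1.3445e-5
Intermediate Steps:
1/((5256 - T(-87)) - 79632) = 1/((5256 - (-214)/(-87)) - 79632) = 1/((5256 - (-214)*(-1)/87) - 79632) = 1/((5256 - 1*214/87) - 79632) = 1/((5256 - 214/87) - 79632) = 1/(457058/87 - 79632) = 1/(-6470926/87) = -87/6470926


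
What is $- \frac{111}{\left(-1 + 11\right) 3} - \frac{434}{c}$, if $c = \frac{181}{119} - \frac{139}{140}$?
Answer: $- \frac{10375709}{12570} \approx -825.43$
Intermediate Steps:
$c = \frac{1257}{2380}$ ($c = 181 \cdot \frac{1}{119} - \frac{139}{140} = \frac{181}{119} - \frac{139}{140} = \frac{1257}{2380} \approx 0.52815$)
$- \frac{111}{\left(-1 + 11\right) 3} - \frac{434}{c} = - \frac{111}{\left(-1 + 11\right) 3} - \frac{434}{\frac{1257}{2380}} = - \frac{111}{10 \cdot 3} - \frac{1032920}{1257} = - \frac{111}{30} - \frac{1032920}{1257} = \left(-111\right) \frac{1}{30} - \frac{1032920}{1257} = - \frac{37}{10} - \frac{1032920}{1257} = - \frac{10375709}{12570}$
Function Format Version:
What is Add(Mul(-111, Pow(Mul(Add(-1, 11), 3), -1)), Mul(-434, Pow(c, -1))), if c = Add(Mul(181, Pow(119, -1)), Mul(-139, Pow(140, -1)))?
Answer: Rational(-10375709, 12570) ≈ -825.43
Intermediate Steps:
c = Rational(1257, 2380) (c = Add(Mul(181, Rational(1, 119)), Mul(-139, Rational(1, 140))) = Add(Rational(181, 119), Rational(-139, 140)) = Rational(1257, 2380) ≈ 0.52815)
Add(Mul(-111, Pow(Mul(Add(-1, 11), 3), -1)), Mul(-434, Pow(c, -1))) = Add(Mul(-111, Pow(Mul(Add(-1, 11), 3), -1)), Mul(-434, Pow(Rational(1257, 2380), -1))) = Add(Mul(-111, Pow(Mul(10, 3), -1)), Mul(-434, Rational(2380, 1257))) = Add(Mul(-111, Pow(30, -1)), Rational(-1032920, 1257)) = Add(Mul(-111, Rational(1, 30)), Rational(-1032920, 1257)) = Add(Rational(-37, 10), Rational(-1032920, 1257)) = Rational(-10375709, 12570)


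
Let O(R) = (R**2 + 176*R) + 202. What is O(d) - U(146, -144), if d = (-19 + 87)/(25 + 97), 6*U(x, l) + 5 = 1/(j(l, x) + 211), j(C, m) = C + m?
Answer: 716267830/2377719 ≈ 301.24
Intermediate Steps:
U(x, l) = -5/6 + 1/(6*(211 + l + x)) (U(x, l) = -5/6 + 1/(6*((l + x) + 211)) = -5/6 + 1/(6*(211 + l + x)))
d = 34/61 (d = 68/122 = 68*(1/122) = 34/61 ≈ 0.55738)
O(R) = 202 + R**2 + 176*R
O(d) - U(146, -144) = (202 + (34/61)**2 + 176*(34/61)) - (-1054 - 5*(-144) - 5*146)/(6*(211 - 144 + 146)) = (202 + 1156/3721 + 5984/61) - (-1054 + 720 - 730)/(6*213) = 1117822/3721 - (-1064)/(6*213) = 1117822/3721 - 1*(-532/639) = 1117822/3721 + 532/639 = 716267830/2377719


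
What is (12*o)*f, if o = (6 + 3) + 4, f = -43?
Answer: -6708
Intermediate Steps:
o = 13 (o = 9 + 4 = 13)
(12*o)*f = (12*13)*(-43) = 156*(-43) = -6708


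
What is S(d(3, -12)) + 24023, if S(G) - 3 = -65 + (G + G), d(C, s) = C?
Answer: 23967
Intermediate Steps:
S(G) = -62 + 2*G (S(G) = 3 + (-65 + (G + G)) = 3 + (-65 + 2*G) = -62 + 2*G)
S(d(3, -12)) + 24023 = (-62 + 2*3) + 24023 = (-62 + 6) + 24023 = -56 + 24023 = 23967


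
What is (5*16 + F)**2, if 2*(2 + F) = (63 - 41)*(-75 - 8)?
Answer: 697225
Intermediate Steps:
F = -915 (F = -2 + ((63 - 41)*(-75 - 8))/2 = -2 + (22*(-83))/2 = -2 + (1/2)*(-1826) = -2 - 913 = -915)
(5*16 + F)**2 = (5*16 - 915)**2 = (80 - 915)**2 = (-835)**2 = 697225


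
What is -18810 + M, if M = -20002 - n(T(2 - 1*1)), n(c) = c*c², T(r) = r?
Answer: -38813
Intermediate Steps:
n(c) = c³
M = -20003 (M = -20002 - (2 - 1*1)³ = -20002 - (2 - 1)³ = -20002 - 1*1³ = -20002 - 1*1 = -20002 - 1 = -20003)
-18810 + M = -18810 - 20003 = -38813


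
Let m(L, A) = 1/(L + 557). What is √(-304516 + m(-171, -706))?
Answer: 5*I*√1814866622/386 ≈ 551.83*I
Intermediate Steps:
m(L, A) = 1/(557 + L)
√(-304516 + m(-171, -706)) = √(-304516 + 1/(557 - 171)) = √(-304516 + 1/386) = √(-117543175/386) = 5*I*√1814866622/386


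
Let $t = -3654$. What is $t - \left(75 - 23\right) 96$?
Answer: $-8646$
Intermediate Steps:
$t - \left(75 - 23\right) 96 = -3654 - \left(75 - 23\right) 96 = -3654 - 52 \cdot 96 = -3654 - 4992 = -8646$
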